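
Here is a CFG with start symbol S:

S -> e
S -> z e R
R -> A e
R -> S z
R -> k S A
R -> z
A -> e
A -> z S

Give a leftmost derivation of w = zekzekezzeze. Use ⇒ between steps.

S ⇒ zeR   [S -> z e R]
zeR ⇒ zekSA   [R -> k S A]
zekSA ⇒ zekzeRA   [S -> z e R]
zekzeRA ⇒ zekzekSAA   [R -> k S A]
zekzekSAA ⇒ zekzekeAA   [S -> e]
zekzekeAA ⇒ zekzekezSA   [A -> z S]
zekzekezSA ⇒ zekzekezzeRA   [S -> z e R]
zekzekezzeRA ⇒ zekzekezzezA   [R -> z]
zekzekezzezA ⇒ zekzekezzeze   [A -> e]

S ⇒ zeR ⇒ zekSA ⇒ zekzeRA ⇒ zekzekSAA ⇒ zekzekeAA ⇒ zekzekezSA ⇒ zekzekezzeRA ⇒ zekzekezzezA ⇒ zekzekezzeze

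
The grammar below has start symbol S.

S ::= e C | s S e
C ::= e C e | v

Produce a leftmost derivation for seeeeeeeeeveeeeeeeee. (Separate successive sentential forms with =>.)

S => sSe   [S ::= s S e]
sSe => seCe   [S ::= e C]
seCe => seeCee   [C ::= e C e]
seeCee => seeeCeee   [C ::= e C e]
seeeCeee => seeeeCeeee   [C ::= e C e]
seeeeCeeee => seeeeeCeeeee   [C ::= e C e]
seeeeeCeeeee => seeeeeeCeeeeee   [C ::= e C e]
seeeeeeCeeeeee => seeeeeeeCeeeeeee   [C ::= e C e]
seeeeeeeCeeeeeee => seeeeeeeeCeeeeeeee   [C ::= e C e]
seeeeeeeeCeeeeeeee => seeeeeeeeeCeeeeeeeee   [C ::= e C e]
seeeeeeeeeCeeeeeeeee => seeeeeeeeeveeeeeeeee   [C ::= v]

S => sSe => seCe => seeCee => seeeCeee => seeeeCeeee => seeeeeCeeeee => seeeeeeCeeeeee => seeeeeeeCeeeeeee => seeeeeeeeCeeeeeeee => seeeeeeeeeCeeeeeeeee => seeeeeeeeeveeeeeeeee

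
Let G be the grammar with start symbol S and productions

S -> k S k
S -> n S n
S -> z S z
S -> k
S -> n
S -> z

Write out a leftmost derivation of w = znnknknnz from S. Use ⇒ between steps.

S ⇒ zSz   [S -> z S z]
zSz ⇒ znSnz   [S -> n S n]
znSnz ⇒ znnSnnz   [S -> n S n]
znnSnnz ⇒ znnkSknnz   [S -> k S k]
znnkSknnz ⇒ znnknknnz   [S -> n]

S⇒zSz⇒znSnz⇒znnSnnz⇒znnkSknnz⇒znnknknnz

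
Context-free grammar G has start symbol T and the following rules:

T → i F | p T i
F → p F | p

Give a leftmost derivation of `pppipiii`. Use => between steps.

T => pTi => ppTii => pppTiii => pppiFiii => pppipiii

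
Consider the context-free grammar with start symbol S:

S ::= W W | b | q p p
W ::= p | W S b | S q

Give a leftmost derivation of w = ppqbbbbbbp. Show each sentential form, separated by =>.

S => WW   [S ::= W W]
WW => WSbW   [W ::= W S b]
WSbW => WSbSbW   [W ::= W S b]
WSbSbW => WSbSbSbW   [W ::= W S b]
WSbSbSbW => SqSbSbSbW   [W ::= S q]
SqSbSbSbW => WWqSbSbSbW   [S ::= W W]
WWqSbSbSbW => pWqSbSbSbW   [W ::= p]
pWqSbSbSbW => ppqSbSbSbW   [W ::= p]
ppqSbSbSbW => ppqbbSbSbW   [S ::= b]
ppqbbSbSbW => ppqbbbbSbW   [S ::= b]
ppqbbbbSbW => ppqbbbbbbW   [S ::= b]
ppqbbbbbbW => ppqbbbbbbp   [W ::= p]

S => WW => WSbW => WSbSbW => WSbSbSbW => SqSbSbSbW => WWqSbSbSbW => pWqSbSbSbW => ppqSbSbSbW => ppqbbSbSbW => ppqbbbbSbW => ppqbbbbbbW => ppqbbbbbbp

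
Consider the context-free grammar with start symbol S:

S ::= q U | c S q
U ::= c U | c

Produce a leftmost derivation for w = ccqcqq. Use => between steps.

S => cSq => ccSqq => ccqUqq => ccqcqq

S => cSq   [S ::= c S q]
cSq => ccSqq   [S ::= c S q]
ccSqq => ccqUqq   [S ::= q U]
ccqUqq => ccqcqq   [U ::= c]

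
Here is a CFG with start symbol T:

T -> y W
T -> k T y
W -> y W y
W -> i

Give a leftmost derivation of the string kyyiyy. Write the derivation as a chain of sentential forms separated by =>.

T => kTy => kyWy => kyyWyy => kyyiyy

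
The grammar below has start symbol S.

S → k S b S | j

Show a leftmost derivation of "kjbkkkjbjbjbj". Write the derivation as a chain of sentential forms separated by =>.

S => kSbS   [S → k S b S]
kSbS => kjbS   [S → j]
kjbS => kjbkSbS   [S → k S b S]
kjbkSbS => kjbkkSbSbS   [S → k S b S]
kjbkkSbSbS => kjbkkkSbSbSbS   [S → k S b S]
kjbkkkSbSbSbS => kjbkkkjbSbSbS   [S → j]
kjbkkkjbSbSbS => kjbkkkjbjbSbS   [S → j]
kjbkkkjbjbSbS => kjbkkkjbjbjbS   [S → j]
kjbkkkjbjbjbS => kjbkkkjbjbjbj   [S → j]

S => kSbS => kjbS => kjbkSbS => kjbkkSbSbS => kjbkkkSbSbSbS => kjbkkkjbSbSbS => kjbkkkjbjbSbS => kjbkkkjbjbjbS => kjbkkkjbjbjbj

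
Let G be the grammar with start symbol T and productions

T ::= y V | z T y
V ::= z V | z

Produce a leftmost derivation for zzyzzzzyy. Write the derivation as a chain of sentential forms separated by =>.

T => zTy => zzTyy => zzyVyy => zzyzVyy => zzyzzVyy => zzyzzzVyy => zzyzzzzyy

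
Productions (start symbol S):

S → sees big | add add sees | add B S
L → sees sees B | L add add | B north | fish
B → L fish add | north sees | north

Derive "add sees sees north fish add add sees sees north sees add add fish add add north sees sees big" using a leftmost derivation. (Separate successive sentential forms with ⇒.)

S ⇒ add B S ⇒ add L fish add S ⇒ add sees sees B fish add S ⇒ add sees sees north fish add S ⇒ add sees sees north fish add add B S ⇒ add sees sees north fish add add L fish add S ⇒ add sees sees north fish add add L add add fish add S ⇒ add sees sees north fish add add sees sees B add add fish add S ⇒ add sees sees north fish add add sees sees north sees add add fish add S ⇒ add sees sees north fish add add sees sees north sees add add fish add add B S ⇒ add sees sees north fish add add sees sees north sees add add fish add add north sees S ⇒ add sees sees north fish add add sees sees north sees add add fish add add north sees sees big

S ⇒ add B S   [S → add B S]
add B S ⇒ add L fish add S   [B → L fish add]
add L fish add S ⇒ add sees sees B fish add S   [L → sees sees B]
add sees sees B fish add S ⇒ add sees sees north fish add S   [B → north]
add sees sees north fish add S ⇒ add sees sees north fish add add B S   [S → add B S]
add sees sees north fish add add B S ⇒ add sees sees north fish add add L fish add S   [B → L fish add]
add sees sees north fish add add L fish add S ⇒ add sees sees north fish add add L add add fish add S   [L → L add add]
add sees sees north fish add add L add add fish add S ⇒ add sees sees north fish add add sees sees B add add fish add S   [L → sees sees B]
add sees sees north fish add add sees sees B add add fish add S ⇒ add sees sees north fish add add sees sees north sees add add fish add S   [B → north sees]
add sees sees north fish add add sees sees north sees add add fish add S ⇒ add sees sees north fish add add sees sees north sees add add fish add add B S   [S → add B S]
add sees sees north fish add add sees sees north sees add add fish add add B S ⇒ add sees sees north fish add add sees sees north sees add add fish add add north sees S   [B → north sees]
add sees sees north fish add add sees sees north sees add add fish add add north sees S ⇒ add sees sees north fish add add sees sees north sees add add fish add add north sees sees big   [S → sees big]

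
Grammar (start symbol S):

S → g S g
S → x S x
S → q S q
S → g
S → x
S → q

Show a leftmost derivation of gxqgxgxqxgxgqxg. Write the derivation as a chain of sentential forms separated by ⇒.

S⇒gSg⇒gxSxg⇒gxqSqxg⇒gxqgSgqxg⇒gxqgxSxgqxg⇒gxqgxgSgxgqxg⇒gxqgxgxSxgxgqxg⇒gxqgxgxqxgxgqxg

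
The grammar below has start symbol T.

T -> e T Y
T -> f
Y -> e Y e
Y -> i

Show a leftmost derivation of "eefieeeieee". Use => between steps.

T => eTY => eeTYY => eefYY => eefiY => eefieYe => eefieeYee => eefieeeYeee => eefieeeieee

T => eTY   [T -> e T Y]
eTY => eeTYY   [T -> e T Y]
eeTYY => eefYY   [T -> f]
eefYY => eefiY   [Y -> i]
eefiY => eefieYe   [Y -> e Y e]
eefieYe => eefieeYee   [Y -> e Y e]
eefieeYee => eefieeeYeee   [Y -> e Y e]
eefieeeYeee => eefieeeieee   [Y -> i]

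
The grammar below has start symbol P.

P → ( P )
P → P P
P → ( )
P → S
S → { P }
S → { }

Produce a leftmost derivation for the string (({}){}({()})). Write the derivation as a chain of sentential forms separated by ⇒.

P⇒(P)⇒(PP)⇒(PPP)⇒((P)PP)⇒((S)PP)⇒(({})PP)⇒(({})SP)⇒(({}){}P)⇒(({}){}(P))⇒(({}){}(S))⇒(({}){}({P}))⇒(({}){}({()}))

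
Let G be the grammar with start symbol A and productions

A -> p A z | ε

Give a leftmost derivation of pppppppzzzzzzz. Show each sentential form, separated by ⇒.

A ⇒ pAz   [A -> p A z]
pAz ⇒ ppAzz   [A -> p A z]
ppAzz ⇒ pppAzzz   [A -> p A z]
pppAzzz ⇒ ppppAzzzz   [A -> p A z]
ppppAzzzz ⇒ pppppAzzzzz   [A -> p A z]
pppppAzzzzz ⇒ ppppppAzzzzzz   [A -> p A z]
ppppppAzzzzzz ⇒ pppppppAzzzzzzz   [A -> p A z]
pppppppAzzzzzzz ⇒ pppppppzzzzzzz   [A -> ε]

A ⇒ pAz ⇒ ppAzz ⇒ pppAzzz ⇒ ppppAzzzz ⇒ pppppAzzzzz ⇒ ppppppAzzzzzz ⇒ pppppppAzzzzzzz ⇒ pppppppzzzzzzz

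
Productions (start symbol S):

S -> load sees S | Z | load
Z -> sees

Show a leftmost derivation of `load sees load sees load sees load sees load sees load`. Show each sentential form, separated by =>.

S => load sees S => load sees load sees S => load sees load sees load sees S => load sees load sees load sees load sees S => load sees load sees load sees load sees load sees S => load sees load sees load sees load sees load sees load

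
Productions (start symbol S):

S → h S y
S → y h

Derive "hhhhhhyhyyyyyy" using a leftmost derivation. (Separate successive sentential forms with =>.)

S => hSy   [S → h S y]
hSy => hhSyy   [S → h S y]
hhSyy => hhhSyyy   [S → h S y]
hhhSyyy => hhhhSyyyy   [S → h S y]
hhhhSyyyy => hhhhhSyyyyy   [S → h S y]
hhhhhSyyyyy => hhhhhhSyyyyyy   [S → h S y]
hhhhhhSyyyyyy => hhhhhhyhyyyyyy   [S → y h]

S=>hSy=>hhSyy=>hhhSyyy=>hhhhSyyyy=>hhhhhSyyyyy=>hhhhhhSyyyyyy=>hhhhhhyhyyyyyy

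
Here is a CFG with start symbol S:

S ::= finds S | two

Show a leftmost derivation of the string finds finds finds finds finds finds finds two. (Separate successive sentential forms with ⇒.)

S ⇒ finds S ⇒ finds finds S ⇒ finds finds finds S ⇒ finds finds finds finds S ⇒ finds finds finds finds finds S ⇒ finds finds finds finds finds finds S ⇒ finds finds finds finds finds finds finds S ⇒ finds finds finds finds finds finds finds two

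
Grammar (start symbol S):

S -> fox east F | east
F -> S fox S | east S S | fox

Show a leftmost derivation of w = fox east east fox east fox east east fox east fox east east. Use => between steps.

S => fox east F => fox east east S S => fox east east fox east F S => fox east east fox east S fox S S => fox east east fox east fox east F fox S S => fox east east fox east fox east S fox S fox S S => fox east east fox east fox east east fox S fox S S => fox east east fox east fox east east fox east fox S S => fox east east fox east fox east east fox east fox east S => fox east east fox east fox east east fox east fox east east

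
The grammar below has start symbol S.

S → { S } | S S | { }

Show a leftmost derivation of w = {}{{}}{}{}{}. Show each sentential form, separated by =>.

S => SS => SSS => SSSS => {}SSS => {}SSSS => {}{S}SSS => {}{{}}SSS => {}{{}}{}SS => {}{{}}{}{}S => {}{{}}{}{}{}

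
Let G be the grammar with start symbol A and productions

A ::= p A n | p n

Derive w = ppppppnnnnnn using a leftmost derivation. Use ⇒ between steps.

A ⇒ pAn ⇒ ppAnn ⇒ pppAnnn ⇒ ppppAnnnn ⇒ pppppAnnnnn ⇒ ppppppnnnnnn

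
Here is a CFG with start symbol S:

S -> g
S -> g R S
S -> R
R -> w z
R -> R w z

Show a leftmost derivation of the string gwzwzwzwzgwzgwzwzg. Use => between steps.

S => gRS   [S -> g R S]
gRS => gRwzS   [R -> R w z]
gRwzS => gRwzwzS   [R -> R w z]
gRwzwzS => gRwzwzwzS   [R -> R w z]
gRwzwzwzS => gwzwzwzwzS   [R -> w z]
gwzwzwzwzS => gwzwzwzwzgRS   [S -> g R S]
gwzwzwzwzgRS => gwzwzwzwzgwzS   [R -> w z]
gwzwzwzwzgwzS => gwzwzwzwzgwzgRS   [S -> g R S]
gwzwzwzwzgwzgRS => gwzwzwzwzgwzgRwzS   [R -> R w z]
gwzwzwzwzgwzgRwzS => gwzwzwzwzgwzgwzwzS   [R -> w z]
gwzwzwzwzgwzgwzwzS => gwzwzwzwzgwzgwzwzg   [S -> g]

S => gRS => gRwzS => gRwzwzS => gRwzwzwzS => gwzwzwzwzS => gwzwzwzwzgRS => gwzwzwzwzgwzS => gwzwzwzwzgwzgRS => gwzwzwzwzgwzgRwzS => gwzwzwzwzgwzgwzwzS => gwzwzwzwzgwzgwzwzg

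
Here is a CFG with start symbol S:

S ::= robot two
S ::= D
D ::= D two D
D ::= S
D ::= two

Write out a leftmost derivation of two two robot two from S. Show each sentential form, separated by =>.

S => D => D two D => two two D => two two S => two two robot two

S => D   [S ::= D]
D => D two D   [D ::= D two D]
D two D => two two D   [D ::= two]
two two D => two two S   [D ::= S]
two two S => two two robot two   [S ::= robot two]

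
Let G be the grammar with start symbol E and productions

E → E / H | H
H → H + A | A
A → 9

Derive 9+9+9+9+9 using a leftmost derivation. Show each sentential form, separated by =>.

E=>H=>H+A=>H+A+A=>H+A+A+A=>H+A+A+A+A=>A+A+A+A+A=>9+A+A+A+A=>9+9+A+A+A=>9+9+9+A+A=>9+9+9+9+A=>9+9+9+9+9

E => H   [E → H]
H => H+A   [H → H + A]
H+A => H+A+A   [H → H + A]
H+A+A => H+A+A+A   [H → H + A]
H+A+A+A => H+A+A+A+A   [H → H + A]
H+A+A+A+A => A+A+A+A+A   [H → A]
A+A+A+A+A => 9+A+A+A+A   [A → 9]
9+A+A+A+A => 9+9+A+A+A   [A → 9]
9+9+A+A+A => 9+9+9+A+A   [A → 9]
9+9+9+A+A => 9+9+9+9+A   [A → 9]
9+9+9+9+A => 9+9+9+9+9   [A → 9]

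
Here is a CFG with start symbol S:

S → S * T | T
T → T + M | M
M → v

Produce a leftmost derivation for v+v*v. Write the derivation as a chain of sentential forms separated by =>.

S => S*T => T*T => T+M*T => M+M*T => v+M*T => v+v*T => v+v*M => v+v*v

S => S*T   [S → S * T]
S*T => T*T   [S → T]
T*T => T+M*T   [T → T + M]
T+M*T => M+M*T   [T → M]
M+M*T => v+M*T   [M → v]
v+M*T => v+v*T   [M → v]
v+v*T => v+v*M   [T → M]
v+v*M => v+v*v   [M → v]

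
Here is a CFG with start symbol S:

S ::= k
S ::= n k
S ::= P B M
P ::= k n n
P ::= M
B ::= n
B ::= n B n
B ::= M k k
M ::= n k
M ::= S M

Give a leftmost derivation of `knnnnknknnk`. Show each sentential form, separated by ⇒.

S ⇒ PBM ⇒ MBM ⇒ SMBM ⇒ PBMMBM ⇒ knnBMMBM ⇒ knnnMMBM ⇒ knnnnkMBM ⇒ knnnnknkBM ⇒ knnnnknknM ⇒ knnnnknknnk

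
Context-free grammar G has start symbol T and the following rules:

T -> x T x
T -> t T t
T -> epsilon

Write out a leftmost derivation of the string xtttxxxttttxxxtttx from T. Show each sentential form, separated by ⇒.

T ⇒ xTx   [T -> x T x]
xTx ⇒ xtTtx   [T -> t T t]
xtTtx ⇒ xttTttx   [T -> t T t]
xttTttx ⇒ xtttTtttx   [T -> t T t]
xtttTtttx ⇒ xtttxTxtttx   [T -> x T x]
xtttxTxtttx ⇒ xtttxxTxxtttx   [T -> x T x]
xtttxxTxxtttx ⇒ xtttxxxTxxxtttx   [T -> x T x]
xtttxxxTxxxtttx ⇒ xtttxxxtTtxxxtttx   [T -> t T t]
xtttxxxtTtxxxtttx ⇒ xtttxxxttTttxxxtttx   [T -> t T t]
xtttxxxttTttxxxtttx ⇒ xtttxxxttttxxxtttx   [T -> epsilon]

T⇒xTx⇒xtTtx⇒xttTttx⇒xtttTtttx⇒xtttxTxtttx⇒xtttxxTxxtttx⇒xtttxxxTxxxtttx⇒xtttxxxtTtxxxtttx⇒xtttxxxttTttxxxtttx⇒xtttxxxttttxxxtttx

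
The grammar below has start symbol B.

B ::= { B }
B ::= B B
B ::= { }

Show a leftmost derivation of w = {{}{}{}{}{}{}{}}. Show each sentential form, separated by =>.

B => {B} => {BB} => {BBB} => {BBBB} => {BBBBB} => {BBBBBB} => {BBBBBBB} => {{}BBBBBB} => {{}{}BBBBB} => {{}{}{}BBBB} => {{}{}{}{}BBB} => {{}{}{}{}{}BB} => {{}{}{}{}{}{}B} => {{}{}{}{}{}{}{}}

B => {B}   [B ::= { B }]
{B} => {BB}   [B ::= B B]
{BB} => {BBB}   [B ::= B B]
{BBB} => {BBBB}   [B ::= B B]
{BBBB} => {BBBBB}   [B ::= B B]
{BBBBB} => {BBBBBB}   [B ::= B B]
{BBBBBB} => {BBBBBBB}   [B ::= B B]
{BBBBBBB} => {{}BBBBBB}   [B ::= { }]
{{}BBBBBB} => {{}{}BBBBB}   [B ::= { }]
{{}{}BBBBB} => {{}{}{}BBBB}   [B ::= { }]
{{}{}{}BBBB} => {{}{}{}{}BBB}   [B ::= { }]
{{}{}{}{}BBB} => {{}{}{}{}{}BB}   [B ::= { }]
{{}{}{}{}{}BB} => {{}{}{}{}{}{}B}   [B ::= { }]
{{}{}{}{}{}{}B} => {{}{}{}{}{}{}{}}   [B ::= { }]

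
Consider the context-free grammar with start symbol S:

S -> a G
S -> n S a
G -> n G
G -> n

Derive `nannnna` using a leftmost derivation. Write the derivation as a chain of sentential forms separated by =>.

S => nSa => naGa => nanGa => nannGa => nannnGa => nannnna

S => nSa   [S -> n S a]
nSa => naGa   [S -> a G]
naGa => nanGa   [G -> n G]
nanGa => nannGa   [G -> n G]
nannGa => nannnGa   [G -> n G]
nannnGa => nannnna   [G -> n]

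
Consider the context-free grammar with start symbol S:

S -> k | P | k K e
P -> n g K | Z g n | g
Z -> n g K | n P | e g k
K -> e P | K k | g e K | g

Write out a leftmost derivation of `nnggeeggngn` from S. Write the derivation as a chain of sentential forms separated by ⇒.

S ⇒ P ⇒ Zgn ⇒ nPgn ⇒ nZgngn ⇒ nngKgngn ⇒ nnggeKgngn ⇒ nnggeePgngn ⇒ nnggeeggngn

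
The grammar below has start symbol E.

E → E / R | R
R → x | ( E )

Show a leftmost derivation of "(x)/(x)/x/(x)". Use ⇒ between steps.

E ⇒ E/R   [E → E / R]
E/R ⇒ E/R/R   [E → E / R]
E/R/R ⇒ E/R/R/R   [E → E / R]
E/R/R/R ⇒ R/R/R/R   [E → R]
R/R/R/R ⇒ (E)/R/R/R   [R → ( E )]
(E)/R/R/R ⇒ (R)/R/R/R   [E → R]
(R)/R/R/R ⇒ (x)/R/R/R   [R → x]
(x)/R/R/R ⇒ (x)/(E)/R/R   [R → ( E )]
(x)/(E)/R/R ⇒ (x)/(R)/R/R   [E → R]
(x)/(R)/R/R ⇒ (x)/(x)/R/R   [R → x]
(x)/(x)/R/R ⇒ (x)/(x)/x/R   [R → x]
(x)/(x)/x/R ⇒ (x)/(x)/x/(E)   [R → ( E )]
(x)/(x)/x/(E) ⇒ (x)/(x)/x/(R)   [E → R]
(x)/(x)/x/(R) ⇒ (x)/(x)/x/(x)   [R → x]

E⇒E/R⇒E/R/R⇒E/R/R/R⇒R/R/R/R⇒(E)/R/R/R⇒(R)/R/R/R⇒(x)/R/R/R⇒(x)/(E)/R/R⇒(x)/(R)/R/R⇒(x)/(x)/R/R⇒(x)/(x)/x/R⇒(x)/(x)/x/(E)⇒(x)/(x)/x/(R)⇒(x)/(x)/x/(x)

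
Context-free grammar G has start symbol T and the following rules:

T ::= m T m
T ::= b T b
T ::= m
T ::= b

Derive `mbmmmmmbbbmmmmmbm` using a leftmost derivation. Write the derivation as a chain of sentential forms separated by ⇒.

T ⇒ mTm   [T ::= m T m]
mTm ⇒ mbTbm   [T ::= b T b]
mbTbm ⇒ mbmTmbm   [T ::= m T m]
mbmTmbm ⇒ mbmmTmmbm   [T ::= m T m]
mbmmTmmbm ⇒ mbmmmTmmmbm   [T ::= m T m]
mbmmmTmmmbm ⇒ mbmmmmTmmmmbm   [T ::= m T m]
mbmmmmTmmmmbm ⇒ mbmmmmmTmmmmmbm   [T ::= m T m]
mbmmmmmTmmmmmbm ⇒ mbmmmmmbTbmmmmmbm   [T ::= b T b]
mbmmmmmbTbmmmmmbm ⇒ mbmmmmmbbbmmmmmbm   [T ::= b]

T⇒mTm⇒mbTbm⇒mbmTmbm⇒mbmmTmmbm⇒mbmmmTmmmbm⇒mbmmmmTmmmmbm⇒mbmmmmmTmmmmmbm⇒mbmmmmmbTbmmmmmbm⇒mbmmmmmbbbmmmmmbm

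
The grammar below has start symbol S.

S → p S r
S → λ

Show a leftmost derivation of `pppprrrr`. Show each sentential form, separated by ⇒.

S ⇒ pSr   [S → p S r]
pSr ⇒ ppSrr   [S → p S r]
ppSrr ⇒ pppSrrr   [S → p S r]
pppSrrr ⇒ ppppSrrrr   [S → p S r]
ppppSrrrr ⇒ pppprrrr   [S → λ]

S ⇒ pSr ⇒ ppSrr ⇒ pppSrrr ⇒ ppppSrrrr ⇒ pppprrrr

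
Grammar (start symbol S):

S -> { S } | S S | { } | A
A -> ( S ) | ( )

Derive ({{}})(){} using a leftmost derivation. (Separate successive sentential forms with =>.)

S => SS => AS => (S)S => ({S})S => ({{}})S => ({{}})SS => ({{}})AS => ({{}})()S => ({{}})(){}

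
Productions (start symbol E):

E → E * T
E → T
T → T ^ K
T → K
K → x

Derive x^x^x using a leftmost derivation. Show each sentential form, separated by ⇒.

E⇒T⇒T^K⇒T^K^K⇒K^K^K⇒x^K^K⇒x^x^K⇒x^x^x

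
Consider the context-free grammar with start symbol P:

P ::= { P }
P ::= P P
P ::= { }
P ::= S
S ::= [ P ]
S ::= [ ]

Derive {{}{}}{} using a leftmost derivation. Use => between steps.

P => PP => {P}P => {PP}P => {{}P}P => {{}{}}P => {{}{}}{}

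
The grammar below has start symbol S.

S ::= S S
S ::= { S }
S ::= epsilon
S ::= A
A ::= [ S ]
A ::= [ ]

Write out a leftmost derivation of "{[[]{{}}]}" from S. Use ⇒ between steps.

S ⇒ {S} ⇒ {A} ⇒ {[S]} ⇒ {[SS]} ⇒ {[AS]} ⇒ {[[]S]} ⇒ {[[]{S}]} ⇒ {[[]{{S}}]} ⇒ {[[]{{}}]}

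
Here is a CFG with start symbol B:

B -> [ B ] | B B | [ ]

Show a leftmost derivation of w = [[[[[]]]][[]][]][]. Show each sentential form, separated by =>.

B => BB => [B]B => [BB]B => [[B]B]B => [[[B]]B]B => [[[[B]]]B]B => [[[[[]]]]B]B => [[[[[]]]]BB]B => [[[[[]]]][B]B]B => [[[[[]]]][[]]B]B => [[[[[]]]][[]][]]B => [[[[[]]]][[]][]][]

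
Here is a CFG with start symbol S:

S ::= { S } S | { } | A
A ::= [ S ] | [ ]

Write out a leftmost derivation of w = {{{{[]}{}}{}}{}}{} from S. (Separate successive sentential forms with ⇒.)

S ⇒ {S}S ⇒ {{S}S}S ⇒ {{{S}S}S}S ⇒ {{{{S}S}S}S}S ⇒ {{{{A}S}S}S}S ⇒ {{{{[]}S}S}S}S ⇒ {{{{[]}{}}S}S}S ⇒ {{{{[]}{}}{}}S}S ⇒ {{{{[]}{}}{}}{}}S ⇒ {{{{[]}{}}{}}{}}{}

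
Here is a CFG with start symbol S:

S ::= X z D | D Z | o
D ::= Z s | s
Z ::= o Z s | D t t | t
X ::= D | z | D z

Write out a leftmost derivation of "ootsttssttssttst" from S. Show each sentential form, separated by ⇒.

S ⇒ DZ ⇒ ZsZ ⇒ DttsZ ⇒ ZsttsZ ⇒ oZssttsZ ⇒ oDttssttsZ ⇒ oZsttssttsZ ⇒ ooZssttssttsZ ⇒ ooDttssttssttsZ ⇒ ooZsttssttssttsZ ⇒ ootsttssttssttsZ ⇒ ootsttssttssttst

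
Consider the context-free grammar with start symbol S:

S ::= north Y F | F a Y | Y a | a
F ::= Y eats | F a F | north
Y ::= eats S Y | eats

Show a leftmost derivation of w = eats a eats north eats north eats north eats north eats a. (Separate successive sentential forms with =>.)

S => Y a => eats S Y a => eats a Y a => eats a eats S Y a => eats a eats north Y F Y a => eats a eats north eats S Y F Y a => eats a eats north eats north Y F Y F Y a => eats a eats north eats north eats F Y F Y a => eats a eats north eats north eats north Y F Y a => eats a eats north eats north eats north eats F Y a => eats a eats north eats north eats north eats north Y a => eats a eats north eats north eats north eats north eats a

S => Y a   [S ::= Y a]
Y a => eats S Y a   [Y ::= eats S Y]
eats S Y a => eats a Y a   [S ::= a]
eats a Y a => eats a eats S Y a   [Y ::= eats S Y]
eats a eats S Y a => eats a eats north Y F Y a   [S ::= north Y F]
eats a eats north Y F Y a => eats a eats north eats S Y F Y a   [Y ::= eats S Y]
eats a eats north eats S Y F Y a => eats a eats north eats north Y F Y F Y a   [S ::= north Y F]
eats a eats north eats north Y F Y F Y a => eats a eats north eats north eats F Y F Y a   [Y ::= eats]
eats a eats north eats north eats F Y F Y a => eats a eats north eats north eats north Y F Y a   [F ::= north]
eats a eats north eats north eats north Y F Y a => eats a eats north eats north eats north eats F Y a   [Y ::= eats]
eats a eats north eats north eats north eats F Y a => eats a eats north eats north eats north eats north Y a   [F ::= north]
eats a eats north eats north eats north eats north Y a => eats a eats north eats north eats north eats north eats a   [Y ::= eats]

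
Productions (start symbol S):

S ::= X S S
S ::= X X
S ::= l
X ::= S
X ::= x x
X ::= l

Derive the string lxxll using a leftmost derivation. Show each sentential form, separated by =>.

S => XSS => SSS => XXSS => SXSS => lXSS => lxxSS => lxxlS => lxxll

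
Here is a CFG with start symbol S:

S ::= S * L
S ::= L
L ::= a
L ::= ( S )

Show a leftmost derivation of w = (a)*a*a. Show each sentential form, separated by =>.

S => S*L => S*L*L => L*L*L => (S)*L*L => (L)*L*L => (a)*L*L => (a)*a*L => (a)*a*a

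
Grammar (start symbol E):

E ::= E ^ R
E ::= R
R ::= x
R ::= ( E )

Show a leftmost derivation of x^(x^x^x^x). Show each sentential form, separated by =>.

E => E^R   [E ::= E ^ R]
E^R => R^R   [E ::= R]
R^R => x^R   [R ::= x]
x^R => x^(E)   [R ::= ( E )]
x^(E) => x^(E^R)   [E ::= E ^ R]
x^(E^R) => x^(E^R^R)   [E ::= E ^ R]
x^(E^R^R) => x^(E^R^R^R)   [E ::= E ^ R]
x^(E^R^R^R) => x^(R^R^R^R)   [E ::= R]
x^(R^R^R^R) => x^(x^R^R^R)   [R ::= x]
x^(x^R^R^R) => x^(x^x^R^R)   [R ::= x]
x^(x^x^R^R) => x^(x^x^x^R)   [R ::= x]
x^(x^x^x^R) => x^(x^x^x^x)   [R ::= x]

E => E^R => R^R => x^R => x^(E) => x^(E^R) => x^(E^R^R) => x^(E^R^R^R) => x^(R^R^R^R) => x^(x^R^R^R) => x^(x^x^R^R) => x^(x^x^x^R) => x^(x^x^x^x)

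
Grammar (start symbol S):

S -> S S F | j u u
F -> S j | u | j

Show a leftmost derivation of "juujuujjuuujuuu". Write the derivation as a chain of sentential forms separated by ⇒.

S ⇒ SSF ⇒ SSFSF ⇒ SSFSFSF ⇒ juuSFSFSF ⇒ juujuuFSFSF ⇒ juujuujSFSF ⇒ juujuujjuuFSF ⇒ juujuujjuuuSF ⇒ juujuujjuuujuuF ⇒ juujuujjuuujuuu

S ⇒ SSF   [S -> S S F]
SSF ⇒ SSFSF   [S -> S S F]
SSFSF ⇒ SSFSFSF   [S -> S S F]
SSFSFSF ⇒ juuSFSFSF   [S -> j u u]
juuSFSFSF ⇒ juujuuFSFSF   [S -> j u u]
juujuuFSFSF ⇒ juujuujSFSF   [F -> j]
juujuujSFSF ⇒ juujuujjuuFSF   [S -> j u u]
juujuujjuuFSF ⇒ juujuujjuuuSF   [F -> u]
juujuujjuuuSF ⇒ juujuujjuuujuuF   [S -> j u u]
juujuujjuuujuuF ⇒ juujuujjuuujuuu   [F -> u]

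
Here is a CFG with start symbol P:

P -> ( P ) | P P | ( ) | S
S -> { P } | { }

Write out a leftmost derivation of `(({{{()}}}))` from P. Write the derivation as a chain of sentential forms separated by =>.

P => (P)   [P -> ( P )]
(P) => ((P))   [P -> ( P )]
((P)) => ((S))   [P -> S]
((S)) => (({P}))   [S -> { P }]
(({P})) => (({S}))   [P -> S]
(({S})) => (({{P}}))   [S -> { P }]
(({{P}})) => (({{S}}))   [P -> S]
(({{S}})) => (({{{P}}}))   [S -> { P }]
(({{{P}}})) => (({{{()}}}))   [P -> ( )]

P => (P) => ((P)) => ((S)) => (({P})) => (({S})) => (({{P}})) => (({{S}})) => (({{{P}}})) => (({{{()}}}))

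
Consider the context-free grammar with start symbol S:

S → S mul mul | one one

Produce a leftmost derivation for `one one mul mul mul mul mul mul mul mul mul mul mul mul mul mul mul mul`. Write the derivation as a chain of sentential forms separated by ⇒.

S ⇒ S mul mul ⇒ S mul mul mul mul ⇒ S mul mul mul mul mul mul ⇒ S mul mul mul mul mul mul mul mul ⇒ S mul mul mul mul mul mul mul mul mul mul ⇒ S mul mul mul mul mul mul mul mul mul mul mul mul ⇒ S mul mul mul mul mul mul mul mul mul mul mul mul mul mul ⇒ S mul mul mul mul mul mul mul mul mul mul mul mul mul mul mul mul ⇒ one one mul mul mul mul mul mul mul mul mul mul mul mul mul mul mul mul

S ⇒ S mul mul   [S → S mul mul]
S mul mul ⇒ S mul mul mul mul   [S → S mul mul]
S mul mul mul mul ⇒ S mul mul mul mul mul mul   [S → S mul mul]
S mul mul mul mul mul mul ⇒ S mul mul mul mul mul mul mul mul   [S → S mul mul]
S mul mul mul mul mul mul mul mul ⇒ S mul mul mul mul mul mul mul mul mul mul   [S → S mul mul]
S mul mul mul mul mul mul mul mul mul mul ⇒ S mul mul mul mul mul mul mul mul mul mul mul mul   [S → S mul mul]
S mul mul mul mul mul mul mul mul mul mul mul mul ⇒ S mul mul mul mul mul mul mul mul mul mul mul mul mul mul   [S → S mul mul]
S mul mul mul mul mul mul mul mul mul mul mul mul mul mul ⇒ S mul mul mul mul mul mul mul mul mul mul mul mul mul mul mul mul   [S → S mul mul]
S mul mul mul mul mul mul mul mul mul mul mul mul mul mul mul mul ⇒ one one mul mul mul mul mul mul mul mul mul mul mul mul mul mul mul mul   [S → one one]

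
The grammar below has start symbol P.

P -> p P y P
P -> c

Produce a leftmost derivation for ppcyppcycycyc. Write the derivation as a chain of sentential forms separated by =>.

P => pPyP   [P -> p P y P]
pPyP => ppPyPyP   [P -> p P y P]
ppPyPyP => ppcyPyP   [P -> c]
ppcyPyP => ppcypPyPyP   [P -> p P y P]
ppcypPyPyP => ppcyppPyPyPyP   [P -> p P y P]
ppcyppPyPyPyP => ppcyppcyPyPyP   [P -> c]
ppcyppcyPyPyP => ppcyppcycyPyP   [P -> c]
ppcyppcycyPyP => ppcyppcycycyP   [P -> c]
ppcyppcycycyP => ppcyppcycycyc   [P -> c]

P=>pPyP=>ppPyPyP=>ppcyPyP=>ppcypPyPyP=>ppcyppPyPyPyP=>ppcyppcyPyPyP=>ppcyppcycyPyP=>ppcyppcycycyP=>ppcyppcycycyc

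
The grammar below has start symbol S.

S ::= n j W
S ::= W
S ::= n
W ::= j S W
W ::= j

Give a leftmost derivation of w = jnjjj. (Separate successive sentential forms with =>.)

S => W => jSW => jnW => jnjSW => jnjWW => jnjjW => jnjjj

S => W   [S ::= W]
W => jSW   [W ::= j S W]
jSW => jnW   [S ::= n]
jnW => jnjSW   [W ::= j S W]
jnjSW => jnjWW   [S ::= W]
jnjWW => jnjjW   [W ::= j]
jnjjW => jnjjj   [W ::= j]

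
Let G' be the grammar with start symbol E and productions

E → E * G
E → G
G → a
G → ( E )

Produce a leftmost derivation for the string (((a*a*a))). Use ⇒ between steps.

E ⇒ G   [E → G]
G ⇒ (E)   [G → ( E )]
(E) ⇒ (G)   [E → G]
(G) ⇒ ((E))   [G → ( E )]
((E)) ⇒ ((G))   [E → G]
((G)) ⇒ (((E)))   [G → ( E )]
(((E))) ⇒ (((E*G)))   [E → E * G]
(((E*G))) ⇒ (((E*G*G)))   [E → E * G]
(((E*G*G))) ⇒ (((G*G*G)))   [E → G]
(((G*G*G))) ⇒ (((a*G*G)))   [G → a]
(((a*G*G))) ⇒ (((a*a*G)))   [G → a]
(((a*a*G))) ⇒ (((a*a*a)))   [G → a]

E ⇒ G ⇒ (E) ⇒ (G) ⇒ ((E)) ⇒ ((G)) ⇒ (((E))) ⇒ (((E*G))) ⇒ (((E*G*G))) ⇒ (((G*G*G))) ⇒ (((a*G*G))) ⇒ (((a*a*G))) ⇒ (((a*a*a)))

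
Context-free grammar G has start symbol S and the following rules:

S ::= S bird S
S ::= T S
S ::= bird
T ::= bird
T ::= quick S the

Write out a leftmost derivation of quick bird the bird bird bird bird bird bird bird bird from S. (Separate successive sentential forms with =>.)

S => T S => quick S the S => quick bird the S => quick bird the T S => quick bird the bird S => quick bird the bird T S => quick bird the bird bird S => quick bird the bird bird S bird S => quick bird the bird bird bird bird S => quick bird the bird bird bird bird T S => quick bird the bird bird bird bird bird S => quick bird the bird bird bird bird bird S bird S => quick bird the bird bird bird bird bird bird bird S => quick bird the bird bird bird bird bird bird bird bird

S => T S   [S ::= T S]
T S => quick S the S   [T ::= quick S the]
quick S the S => quick bird the S   [S ::= bird]
quick bird the S => quick bird the T S   [S ::= T S]
quick bird the T S => quick bird the bird S   [T ::= bird]
quick bird the bird S => quick bird the bird T S   [S ::= T S]
quick bird the bird T S => quick bird the bird bird S   [T ::= bird]
quick bird the bird bird S => quick bird the bird bird S bird S   [S ::= S bird S]
quick bird the bird bird S bird S => quick bird the bird bird bird bird S   [S ::= bird]
quick bird the bird bird bird bird S => quick bird the bird bird bird bird T S   [S ::= T S]
quick bird the bird bird bird bird T S => quick bird the bird bird bird bird bird S   [T ::= bird]
quick bird the bird bird bird bird bird S => quick bird the bird bird bird bird bird S bird S   [S ::= S bird S]
quick bird the bird bird bird bird bird S bird S => quick bird the bird bird bird bird bird bird bird S   [S ::= bird]
quick bird the bird bird bird bird bird bird bird S => quick bird the bird bird bird bird bird bird bird bird   [S ::= bird]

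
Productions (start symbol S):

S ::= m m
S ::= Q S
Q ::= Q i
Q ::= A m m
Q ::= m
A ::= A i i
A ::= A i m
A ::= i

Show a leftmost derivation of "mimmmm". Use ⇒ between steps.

S ⇒ QS   [S ::= Q S]
QS ⇒ mS   [Q ::= m]
mS ⇒ mQS   [S ::= Q S]
mQS ⇒ mAmmS   [Q ::= A m m]
mAmmS ⇒ mimmS   [A ::= i]
mimmS ⇒ mimmmm   [S ::= m m]

S ⇒ QS ⇒ mS ⇒ mQS ⇒ mAmmS ⇒ mimmS ⇒ mimmmm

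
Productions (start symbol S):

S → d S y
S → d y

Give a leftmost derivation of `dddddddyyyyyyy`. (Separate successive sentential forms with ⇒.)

S ⇒ dSy   [S → d S y]
dSy ⇒ ddSyy   [S → d S y]
ddSyy ⇒ dddSyyy   [S → d S y]
dddSyyy ⇒ ddddSyyyy   [S → d S y]
ddddSyyyy ⇒ dddddSyyyyy   [S → d S y]
dddddSyyyyy ⇒ ddddddSyyyyyy   [S → d S y]
ddddddSyyyyyy ⇒ dddddddyyyyyyy   [S → d y]

S ⇒ dSy ⇒ ddSyy ⇒ dddSyyy ⇒ ddddSyyyy ⇒ dddddSyyyyy ⇒ ddddddSyyyyyy ⇒ dddddddyyyyyyy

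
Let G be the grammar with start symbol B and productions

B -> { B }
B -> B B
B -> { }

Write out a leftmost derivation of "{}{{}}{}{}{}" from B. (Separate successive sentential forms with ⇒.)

B ⇒ BB ⇒ BBB ⇒ BBBB ⇒ {}BBB ⇒ {}{B}BB ⇒ {}{{}}BB ⇒ {}{{}}BBB ⇒ {}{{}}{}BB ⇒ {}{{}}{}{}B ⇒ {}{{}}{}{}{}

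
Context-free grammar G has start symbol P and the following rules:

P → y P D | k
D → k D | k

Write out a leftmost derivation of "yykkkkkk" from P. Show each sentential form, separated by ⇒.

P ⇒ yPD   [P → y P D]
yPD ⇒ yyPDD   [P → y P D]
yyPDD ⇒ yykDD   [P → k]
yykDD ⇒ yykkDD   [D → k D]
yykkDD ⇒ yykkkDD   [D → k D]
yykkkDD ⇒ yykkkkDD   [D → k D]
yykkkkDD ⇒ yykkkkkD   [D → k]
yykkkkkD ⇒ yykkkkkk   [D → k]

P ⇒ yPD ⇒ yyPDD ⇒ yykDD ⇒ yykkDD ⇒ yykkkDD ⇒ yykkkkDD ⇒ yykkkkkD ⇒ yykkkkkk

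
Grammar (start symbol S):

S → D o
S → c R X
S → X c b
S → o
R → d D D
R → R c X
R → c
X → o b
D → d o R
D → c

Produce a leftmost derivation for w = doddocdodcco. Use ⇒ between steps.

S ⇒ Do   [S → D o]
Do ⇒ doRo   [D → d o R]
doRo ⇒ dodDDo   [R → d D D]
dodDDo ⇒ doddoRDo   [D → d o R]
doddoRDo ⇒ doddocDo   [R → c]
doddocDo ⇒ doddocdoRo   [D → d o R]
doddocdoRo ⇒ doddocdodDDo   [R → d D D]
doddocdodDDo ⇒ doddocdodcDo   [D → c]
doddocdodcDo ⇒ doddocdodcco   [D → c]

S⇒Do⇒doRo⇒dodDDo⇒doddoRDo⇒doddocDo⇒doddocdoRo⇒doddocdodDDo⇒doddocdodcDo⇒doddocdodcco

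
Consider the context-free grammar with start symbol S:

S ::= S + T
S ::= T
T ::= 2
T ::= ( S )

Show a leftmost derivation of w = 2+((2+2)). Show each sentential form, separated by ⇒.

S ⇒ S+T ⇒ T+T ⇒ 2+T ⇒ 2+(S) ⇒ 2+(T) ⇒ 2+((S)) ⇒ 2+((S+T)) ⇒ 2+((T+T)) ⇒ 2+((2+T)) ⇒ 2+((2+2))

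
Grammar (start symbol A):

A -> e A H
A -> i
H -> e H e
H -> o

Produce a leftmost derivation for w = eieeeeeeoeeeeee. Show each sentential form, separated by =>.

A => eAH => eiH => eieHe => eieeHee => eieeeHeee => eieeeeHeeee => eieeeeeHeeeee => eieeeeeeHeeeeee => eieeeeeeoeeeeee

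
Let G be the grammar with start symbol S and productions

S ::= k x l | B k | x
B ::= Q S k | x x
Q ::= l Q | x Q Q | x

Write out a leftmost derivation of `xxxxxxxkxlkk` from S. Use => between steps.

S => Bk => QSkk => xQQSkk => xxQQQSkk => xxxQQQQSkk => xxxxQQQSkk => xxxxxQQSkk => xxxxxxQSkk => xxxxxxxSkk => xxxxxxxkxlkk

S => Bk   [S ::= B k]
Bk => QSkk   [B ::= Q S k]
QSkk => xQQSkk   [Q ::= x Q Q]
xQQSkk => xxQQQSkk   [Q ::= x Q Q]
xxQQQSkk => xxxQQQQSkk   [Q ::= x Q Q]
xxxQQQQSkk => xxxxQQQSkk   [Q ::= x]
xxxxQQQSkk => xxxxxQQSkk   [Q ::= x]
xxxxxQQSkk => xxxxxxQSkk   [Q ::= x]
xxxxxxQSkk => xxxxxxxSkk   [Q ::= x]
xxxxxxxSkk => xxxxxxxkxlkk   [S ::= k x l]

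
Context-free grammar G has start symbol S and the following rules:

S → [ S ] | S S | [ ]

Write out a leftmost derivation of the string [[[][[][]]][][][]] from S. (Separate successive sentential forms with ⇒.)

S ⇒ [S] ⇒ [SS] ⇒ [SSS] ⇒ [SSSS] ⇒ [[S]SSS] ⇒ [[SS]SSS] ⇒ [[[]S]SSS] ⇒ [[[][S]]SSS] ⇒ [[[][SS]]SSS] ⇒ [[[][[]S]]SSS] ⇒ [[[][[][]]]SSS] ⇒ [[[][[][]]][]SS] ⇒ [[[][[][]]][][]S] ⇒ [[[][[][]]][][][]]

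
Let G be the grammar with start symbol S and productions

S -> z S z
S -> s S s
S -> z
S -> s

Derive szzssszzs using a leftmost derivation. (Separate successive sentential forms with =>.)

S=>sSs=>szSzs=>szzSzzs=>szzsSszzs=>szzssszzs

S => sSs   [S -> s S s]
sSs => szSzs   [S -> z S z]
szSzs => szzSzzs   [S -> z S z]
szzSzzs => szzsSszzs   [S -> s S s]
szzsSszzs => szzssszzs   [S -> s]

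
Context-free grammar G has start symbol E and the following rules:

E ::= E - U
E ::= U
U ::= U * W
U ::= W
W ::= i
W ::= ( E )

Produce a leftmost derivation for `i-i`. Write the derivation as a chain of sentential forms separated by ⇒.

E ⇒ E-U   [E ::= E - U]
E-U ⇒ U-U   [E ::= U]
U-U ⇒ W-U   [U ::= W]
W-U ⇒ i-U   [W ::= i]
i-U ⇒ i-W   [U ::= W]
i-W ⇒ i-i   [W ::= i]

E⇒E-U⇒U-U⇒W-U⇒i-U⇒i-W⇒i-i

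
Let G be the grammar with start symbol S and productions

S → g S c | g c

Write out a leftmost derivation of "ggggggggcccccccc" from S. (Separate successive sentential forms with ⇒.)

S ⇒ gSc ⇒ ggScc ⇒ gggSccc ⇒ ggggScccc ⇒ gggggSccccc ⇒ ggggggScccccc ⇒ gggggggSccccccc ⇒ ggggggggcccccccc

S ⇒ gSc   [S → g S c]
gSc ⇒ ggScc   [S → g S c]
ggScc ⇒ gggSccc   [S → g S c]
gggSccc ⇒ ggggScccc   [S → g S c]
ggggScccc ⇒ gggggSccccc   [S → g S c]
gggggSccccc ⇒ ggggggScccccc   [S → g S c]
ggggggScccccc ⇒ gggggggSccccccc   [S → g S c]
gggggggSccccccc ⇒ ggggggggcccccccc   [S → g c]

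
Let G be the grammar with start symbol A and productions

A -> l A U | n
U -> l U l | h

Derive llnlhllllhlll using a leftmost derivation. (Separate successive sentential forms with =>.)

A => lAU => llAUU => llnUU => llnlUlU => llnlhlU => llnlhllUl => llnlhlllUll => llnlhllllUlll => llnlhllllhlll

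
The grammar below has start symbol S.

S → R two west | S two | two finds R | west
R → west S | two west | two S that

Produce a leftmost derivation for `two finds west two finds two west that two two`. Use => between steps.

S => S two   [S → S two]
S two => S two two   [S → S two]
S two two => two finds R two two   [S → two finds R]
two finds R two two => two finds west S two two   [R → west S]
two finds west S two two => two finds west two finds R two two   [S → two finds R]
two finds west two finds R two two => two finds west two finds two S that two two   [R → two S that]
two finds west two finds two S that two two => two finds west two finds two west that two two   [S → west]

S => S two => S two two => two finds R two two => two finds west S two two => two finds west two finds R two two => two finds west two finds two S that two two => two finds west two finds two west that two two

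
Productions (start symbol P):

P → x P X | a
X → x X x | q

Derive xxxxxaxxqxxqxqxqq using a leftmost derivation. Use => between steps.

P => xPX => xxPXX => xxxPXXX => xxxxPXXXX => xxxxxPXXXXX => xxxxxaXXXXX => xxxxxaxXxXXXX => xxxxxaxxXxxXXXX => xxxxxaxxqxxXXXX => xxxxxaxxqxxqXXX => xxxxxaxxqxxqxXxXX => xxxxxaxxqxxqxqxXX => xxxxxaxxqxxqxqxqX => xxxxxaxxqxxqxqxqq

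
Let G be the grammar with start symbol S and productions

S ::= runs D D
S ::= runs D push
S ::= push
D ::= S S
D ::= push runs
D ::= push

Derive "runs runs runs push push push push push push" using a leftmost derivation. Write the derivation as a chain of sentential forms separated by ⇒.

S ⇒ runs D push ⇒ runs S S push ⇒ runs runs D D S push ⇒ runs runs S S D S push ⇒ runs runs runs D D S D S push ⇒ runs runs runs push D S D S push ⇒ runs runs runs push push S D S push ⇒ runs runs runs push push push D S push ⇒ runs runs runs push push push push S push ⇒ runs runs runs push push push push push push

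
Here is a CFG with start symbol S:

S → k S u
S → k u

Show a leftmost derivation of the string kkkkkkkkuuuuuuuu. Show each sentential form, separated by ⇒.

S ⇒ kSu ⇒ kkSuu ⇒ kkkSuuu ⇒ kkkkSuuuu ⇒ kkkkkSuuuuu ⇒ kkkkkkSuuuuuu ⇒ kkkkkkkSuuuuuuu ⇒ kkkkkkkkuuuuuuuu

S ⇒ kSu   [S → k S u]
kSu ⇒ kkSuu   [S → k S u]
kkSuu ⇒ kkkSuuu   [S → k S u]
kkkSuuu ⇒ kkkkSuuuu   [S → k S u]
kkkkSuuuu ⇒ kkkkkSuuuuu   [S → k S u]
kkkkkSuuuuu ⇒ kkkkkkSuuuuuu   [S → k S u]
kkkkkkSuuuuuu ⇒ kkkkkkkSuuuuuuu   [S → k S u]
kkkkkkkSuuuuuuu ⇒ kkkkkkkkuuuuuuuu   [S → k u]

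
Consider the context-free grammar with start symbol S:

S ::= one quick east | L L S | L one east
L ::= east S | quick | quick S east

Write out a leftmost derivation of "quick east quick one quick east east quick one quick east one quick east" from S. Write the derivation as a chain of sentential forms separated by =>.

S => L L S => quick L S => quick east S S => quick east L L S S => quick east quick S east L S S => quick east quick one quick east east L S S => quick east quick one quick east east quick S S => quick east quick one quick east east quick one quick east S => quick east quick one quick east east quick one quick east one quick east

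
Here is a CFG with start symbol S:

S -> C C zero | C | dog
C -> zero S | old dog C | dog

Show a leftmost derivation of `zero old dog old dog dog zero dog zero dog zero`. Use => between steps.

S => C C zero => zero S C zero => zero C C zero C zero => zero old dog C C zero C zero => zero old dog old dog C C zero C zero => zero old dog old dog dog C zero C zero => zero old dog old dog dog zero S zero C zero => zero old dog old dog dog zero dog zero C zero => zero old dog old dog dog zero dog zero dog zero

S => C C zero   [S -> C C zero]
C C zero => zero S C zero   [C -> zero S]
zero S C zero => zero C C zero C zero   [S -> C C zero]
zero C C zero C zero => zero old dog C C zero C zero   [C -> old dog C]
zero old dog C C zero C zero => zero old dog old dog C C zero C zero   [C -> old dog C]
zero old dog old dog C C zero C zero => zero old dog old dog dog C zero C zero   [C -> dog]
zero old dog old dog dog C zero C zero => zero old dog old dog dog zero S zero C zero   [C -> zero S]
zero old dog old dog dog zero S zero C zero => zero old dog old dog dog zero dog zero C zero   [S -> dog]
zero old dog old dog dog zero dog zero C zero => zero old dog old dog dog zero dog zero dog zero   [C -> dog]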